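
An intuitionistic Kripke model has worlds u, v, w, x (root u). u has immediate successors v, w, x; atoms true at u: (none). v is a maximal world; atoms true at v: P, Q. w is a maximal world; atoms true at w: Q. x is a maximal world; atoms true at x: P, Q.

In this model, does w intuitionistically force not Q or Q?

w forces not Q or Q via the disjunct Q.

Yes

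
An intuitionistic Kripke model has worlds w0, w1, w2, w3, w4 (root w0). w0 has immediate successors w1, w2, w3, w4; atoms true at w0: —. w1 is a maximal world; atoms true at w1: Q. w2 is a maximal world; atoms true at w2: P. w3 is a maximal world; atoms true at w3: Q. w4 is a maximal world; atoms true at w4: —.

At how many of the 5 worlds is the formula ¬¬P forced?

w0: does not force it — w0 ⊮ ¬¬P since w1 is accessible from w0 and w1 ⊩ ¬P.
w1: does not force it — w1 ⊮ ¬¬P since w1 is accessible from w1 and w1 ⊩ ¬P.
w2: forces it.
w3: does not force it.
w4: does not force it.
Worlds forcing the formula: {w2}.

1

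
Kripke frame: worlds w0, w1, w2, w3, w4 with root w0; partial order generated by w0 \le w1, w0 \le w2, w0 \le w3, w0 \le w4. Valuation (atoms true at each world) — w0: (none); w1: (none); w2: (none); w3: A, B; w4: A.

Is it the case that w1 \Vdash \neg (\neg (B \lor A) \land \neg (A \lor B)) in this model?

No

w1 \nVdash \neg (\neg (B \lor A) \land \neg (A \lor B)) since w1 is accessible from w1 and w1 \Vdash \neg (B \lor A) \land \neg (A \lor B).
w1 \Vdash \neg (B \lor A) \land \neg (A \lor B) since w1 forces both conjuncts.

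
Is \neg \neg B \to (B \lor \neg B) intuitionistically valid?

No

This is a variant of double-negation elimination (deriving excluded middle from double negation), which is not intuitionistically valid.
A Kripke countermodel: worlds u, v; order generated by u \le v; atoms true at each world — u:{}; v:{B}.
u \nVdash \neg \neg B \to (B \lor \neg B): already at u itself, u \Vdash \neg \neg B but u \nVdash B \lor \neg B.
u \nVdash B \lor \neg B: neither disjunct is forced at u.
u lacks atom B, so u \nVdash B.
So the root u does not force the formula.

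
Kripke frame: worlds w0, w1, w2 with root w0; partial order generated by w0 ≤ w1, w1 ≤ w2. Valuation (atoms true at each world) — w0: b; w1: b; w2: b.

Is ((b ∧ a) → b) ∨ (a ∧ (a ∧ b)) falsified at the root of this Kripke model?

w0 ⊩ ((b ∧ a) → b) ∨ (a ∧ (a ∧ b)) via the disjunct (b ∧ a) → b.
So the root w0 forces ((b ∧ a) → b) ∨ (a ∧ (a ∧ b)); the model is not a countermodel.

No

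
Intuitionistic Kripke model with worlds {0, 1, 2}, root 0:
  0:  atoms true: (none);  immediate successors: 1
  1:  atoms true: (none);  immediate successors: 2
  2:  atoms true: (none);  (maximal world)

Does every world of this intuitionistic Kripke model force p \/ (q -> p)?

Yes

0 ||- p \/ (q -> p) via the disjunct q -> p.
Since the root 0 forces p \/ (q -> p) and forcing is persistent (monotone upward), every world forces it.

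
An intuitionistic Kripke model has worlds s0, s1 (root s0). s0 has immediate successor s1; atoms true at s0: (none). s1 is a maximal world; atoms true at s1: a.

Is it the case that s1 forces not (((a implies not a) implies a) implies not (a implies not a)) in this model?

No

s1 does not force not (((a implies not a) implies a) implies not (a implies not a)) since s1 is accessible from s1 and s1 forces ((a implies not a) implies a) implies not (a implies not a).
s1 forces ((a implies not a) implies a) implies not (a implies not a): every world accessible from s1 that forces (a implies not a) implies a (namely s1) also forces not (a implies not a).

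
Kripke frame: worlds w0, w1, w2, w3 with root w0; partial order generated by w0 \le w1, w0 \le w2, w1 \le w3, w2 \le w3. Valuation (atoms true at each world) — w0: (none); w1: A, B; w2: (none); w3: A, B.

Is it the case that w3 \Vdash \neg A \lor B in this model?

w3 \Vdash \neg A \lor B via the disjunct B.

Yes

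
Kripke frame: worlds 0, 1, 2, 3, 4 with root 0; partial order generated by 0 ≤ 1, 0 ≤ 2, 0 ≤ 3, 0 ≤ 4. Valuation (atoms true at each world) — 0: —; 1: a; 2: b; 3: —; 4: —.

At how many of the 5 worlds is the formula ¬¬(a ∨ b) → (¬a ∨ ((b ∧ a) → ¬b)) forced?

5

0: forces it.
1: forces it.
2: forces it.
3: forces it.
4: forces it.
Worlds forcing the formula: {0, 1, 2, 3, 4}.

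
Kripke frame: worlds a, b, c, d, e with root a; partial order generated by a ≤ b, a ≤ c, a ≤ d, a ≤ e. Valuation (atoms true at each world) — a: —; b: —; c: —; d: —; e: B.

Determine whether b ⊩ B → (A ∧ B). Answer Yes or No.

Yes

b ⊩ B → (A ∧ B) vacuously: no world accessible from b forces the antecedent B.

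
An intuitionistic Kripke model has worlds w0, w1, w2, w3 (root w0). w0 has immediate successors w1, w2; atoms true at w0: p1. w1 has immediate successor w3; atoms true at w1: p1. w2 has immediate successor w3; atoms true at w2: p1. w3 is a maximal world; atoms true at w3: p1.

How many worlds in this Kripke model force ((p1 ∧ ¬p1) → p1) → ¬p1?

0

w0: does not force it — w0 ⊮ ((p1 ∧ ¬p1) → p1) → ¬p1: already at w0 itself, w0 ⊩ (p1 ∧ ¬p1) → p1 but w0 ⊮ ¬p1.
w1: does not force it.
w2: does not force it.
w3: does not force it.
Worlds forcing the formula: { }.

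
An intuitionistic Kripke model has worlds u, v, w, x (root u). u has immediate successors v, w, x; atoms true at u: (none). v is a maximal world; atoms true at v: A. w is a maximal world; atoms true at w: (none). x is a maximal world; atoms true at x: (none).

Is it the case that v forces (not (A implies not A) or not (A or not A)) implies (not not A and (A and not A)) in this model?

v does not force (not (A implies not A) or not (A or not A)) implies (not not A and (A and not A)): already at v itself, v forces not (A implies not A) or not (A or not A) but v does not force not not A and (A and not A).
v does not force not not A and (A and not A) since v fails A and not A.

No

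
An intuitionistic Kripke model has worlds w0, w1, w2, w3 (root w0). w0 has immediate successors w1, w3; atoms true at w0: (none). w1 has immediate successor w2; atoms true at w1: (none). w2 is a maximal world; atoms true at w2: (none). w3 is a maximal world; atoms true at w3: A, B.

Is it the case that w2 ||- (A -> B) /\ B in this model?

No

w2 ||-/- (A -> B) /\ B since w2 fails B.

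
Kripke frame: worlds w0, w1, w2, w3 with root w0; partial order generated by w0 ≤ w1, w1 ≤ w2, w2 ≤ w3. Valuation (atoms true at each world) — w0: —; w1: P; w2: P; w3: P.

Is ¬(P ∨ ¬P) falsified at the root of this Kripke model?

Yes

w0 ⊮ ¬(P ∨ ¬P) since w1 is accessible from w0 and w1 ⊩ P ∨ ¬P.
w1 ⊩ P ∨ ¬P via the disjunct P.
So the root w0 does not force ¬(P ∨ ¬P); the model is a countermodel.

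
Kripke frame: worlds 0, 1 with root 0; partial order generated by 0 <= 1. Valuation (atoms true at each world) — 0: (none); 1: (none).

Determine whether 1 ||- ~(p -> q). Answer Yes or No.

1 ||-/- ~(p -> q) since 1 is accessible from 1 and 1 ||- p -> q.
1 ||- p -> q vacuously: no world accessible from 1 forces the antecedent p.

No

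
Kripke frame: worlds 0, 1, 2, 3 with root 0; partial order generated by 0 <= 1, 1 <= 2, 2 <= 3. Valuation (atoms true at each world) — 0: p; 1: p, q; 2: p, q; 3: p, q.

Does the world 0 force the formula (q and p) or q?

No

0 does not force (q and p) or q: neither disjunct is forced at 0.
0 does not force q and p since 0 fails q.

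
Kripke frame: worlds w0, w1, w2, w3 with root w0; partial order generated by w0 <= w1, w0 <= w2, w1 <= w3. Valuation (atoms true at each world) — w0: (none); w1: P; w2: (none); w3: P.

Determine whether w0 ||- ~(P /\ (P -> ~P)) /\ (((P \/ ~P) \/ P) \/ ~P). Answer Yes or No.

No

w0 ||-/- ~(P /\ (P -> ~P)) /\ (((P \/ ~P) \/ P) \/ ~P) since w0 fails ((P \/ ~P) \/ P) \/ ~P.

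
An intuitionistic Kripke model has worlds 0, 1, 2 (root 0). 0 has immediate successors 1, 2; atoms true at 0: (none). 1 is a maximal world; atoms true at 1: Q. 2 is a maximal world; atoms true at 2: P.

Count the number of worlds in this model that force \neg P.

0: does not force it — 0 \nVdash \neg P since 2 is accessible from 0 and 2 \Vdash P.
1: forces it.
2: does not force it — 2 \nVdash \neg P since 2 is accessible from 2 and 2 \Vdash P.
Worlds forcing the formula: {1}.

1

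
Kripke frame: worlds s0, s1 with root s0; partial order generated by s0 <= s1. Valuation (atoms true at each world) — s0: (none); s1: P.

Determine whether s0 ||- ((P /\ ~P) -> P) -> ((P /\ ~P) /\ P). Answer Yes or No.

No

s0 ||-/- ((P /\ ~P) -> P) -> ((P /\ ~P) /\ P): already at s0 itself, s0 ||- (P /\ ~P) -> P but s0 ||-/- (P /\ ~P) /\ P.
s0 ||-/- (P /\ ~P) /\ P since s0 fails P /\ ~P.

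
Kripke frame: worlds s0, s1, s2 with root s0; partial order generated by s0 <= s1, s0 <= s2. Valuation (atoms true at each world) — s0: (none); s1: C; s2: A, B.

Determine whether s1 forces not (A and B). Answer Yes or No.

Yes

s1 forces not (A and B): no world accessible from s1 forces A and B.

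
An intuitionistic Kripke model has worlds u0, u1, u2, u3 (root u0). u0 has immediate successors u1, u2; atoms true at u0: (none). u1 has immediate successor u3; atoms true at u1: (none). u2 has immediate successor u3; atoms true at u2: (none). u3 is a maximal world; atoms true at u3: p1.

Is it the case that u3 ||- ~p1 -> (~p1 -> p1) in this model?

u3 ||- ~p1 -> (~p1 -> p1) vacuously: no world accessible from u3 forces the antecedent ~p1.

Yes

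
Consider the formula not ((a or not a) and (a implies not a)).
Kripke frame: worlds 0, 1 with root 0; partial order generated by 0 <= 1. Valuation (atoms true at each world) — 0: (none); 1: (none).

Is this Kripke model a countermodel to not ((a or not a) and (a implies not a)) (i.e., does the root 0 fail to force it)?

0 does not force not ((a or not a) and (a implies not a)) since 0 is accessible from 0 and 0 forces (a or not a) and (a implies not a).
0 forces (a or not a) and (a implies not a) since 0 forces both conjuncts.
So the root 0 does not force not ((a or not a) and (a implies not a)); the model is a countermodel.

Yes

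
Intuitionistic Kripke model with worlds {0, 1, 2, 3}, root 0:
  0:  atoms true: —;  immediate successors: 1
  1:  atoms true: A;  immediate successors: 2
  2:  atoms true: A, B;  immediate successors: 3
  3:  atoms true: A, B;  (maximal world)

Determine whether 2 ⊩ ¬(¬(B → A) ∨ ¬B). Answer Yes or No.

2 ⊩ ¬(¬(B → A) ∨ ¬B): no world accessible from 2 forces ¬(B → A) ∨ ¬B.

Yes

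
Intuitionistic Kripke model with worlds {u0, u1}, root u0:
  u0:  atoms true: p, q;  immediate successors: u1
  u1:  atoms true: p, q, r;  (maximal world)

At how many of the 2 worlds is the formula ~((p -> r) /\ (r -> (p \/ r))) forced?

0

u0: does not force it — u0 ||-/- ~((p -> r) /\ (r -> (p \/ r))) since u1 is accessible from u0 and u1 ||- (p -> r) /\ (r -> (p \/ r)).
u1: does not force it — u1 ||-/- ~((p -> r) /\ (r -> (p \/ r))) since u1 is accessible from u1 and u1 ||- (p -> r) /\ (r -> (p \/ r)).
Worlds forcing the formula: { }.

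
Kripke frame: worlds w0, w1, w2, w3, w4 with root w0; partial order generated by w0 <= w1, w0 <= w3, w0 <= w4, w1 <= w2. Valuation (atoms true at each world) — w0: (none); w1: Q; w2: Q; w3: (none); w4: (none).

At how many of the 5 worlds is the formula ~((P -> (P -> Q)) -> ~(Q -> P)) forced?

w0: does not force it — w0 ||-/- ~((P -> (P -> Q)) -> ~(Q -> P)) since w1 is accessible from w0 and w1 ||- (P -> (P -> Q)) -> ~(Q -> P).
w1: does not force it — w1 ||-/- ~((P -> (P -> Q)) -> ~(Q -> P)) since w1 is accessible from w1 and w1 ||- (P -> (P -> Q)) -> ~(Q -> P).
w2: does not force it — w2 ||-/- ~((P -> (P -> Q)) -> ~(Q -> P)) since w2 is accessible from w2 and w2 ||- (P -> (P -> Q)) -> ~(Q -> P).
w3: forces it.
w4: forces it.
Worlds forcing the formula: {w3, w4}.

2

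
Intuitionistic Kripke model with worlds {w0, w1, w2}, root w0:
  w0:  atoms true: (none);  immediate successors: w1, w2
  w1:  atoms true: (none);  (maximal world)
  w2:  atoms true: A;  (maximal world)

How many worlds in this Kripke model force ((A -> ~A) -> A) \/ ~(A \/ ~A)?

w0: does not force it — w0 ||-/- ((A -> ~A) -> A) \/ ~(A \/ ~A): neither disjunct is forced at w0.
w1: does not force it.
w2: forces it.
Worlds forcing the formula: {w2}.

1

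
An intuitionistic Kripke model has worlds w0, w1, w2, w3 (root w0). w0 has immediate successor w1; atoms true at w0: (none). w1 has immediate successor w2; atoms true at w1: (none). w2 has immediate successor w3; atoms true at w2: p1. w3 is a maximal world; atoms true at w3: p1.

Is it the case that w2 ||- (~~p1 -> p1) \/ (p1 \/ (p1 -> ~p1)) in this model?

w2 ||- (~~p1 -> p1) \/ (p1 \/ (p1 -> ~p1)) via the disjunct ~~p1 -> p1.

Yes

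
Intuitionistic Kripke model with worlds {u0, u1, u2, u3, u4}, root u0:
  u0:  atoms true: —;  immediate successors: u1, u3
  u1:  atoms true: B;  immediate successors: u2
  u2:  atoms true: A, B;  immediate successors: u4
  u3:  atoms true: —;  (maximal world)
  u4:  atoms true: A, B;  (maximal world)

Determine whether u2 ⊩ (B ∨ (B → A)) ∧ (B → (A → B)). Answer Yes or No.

u2 ⊩ (B ∨ (B → A)) ∧ (B → (A → B)) since u2 forces both conjuncts.

Yes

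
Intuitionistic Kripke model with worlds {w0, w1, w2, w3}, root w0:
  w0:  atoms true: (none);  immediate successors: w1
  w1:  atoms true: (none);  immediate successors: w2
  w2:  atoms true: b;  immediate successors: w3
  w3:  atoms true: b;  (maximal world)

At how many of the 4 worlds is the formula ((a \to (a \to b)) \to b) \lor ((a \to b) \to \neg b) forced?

2

w0: does not force it — w0 \nVdash ((a \to (a \to b)) \to b) \lor ((a \to b) \to \neg b): neither disjunct is forced at w0.
w1: does not force it — w1 \nVdash ((a \to (a \to b)) \to b) \lor ((a \to b) \to \neg b): neither disjunct is forced at w1.
w2: forces it.
w3: forces it.
Worlds forcing the formula: {w2, w3}.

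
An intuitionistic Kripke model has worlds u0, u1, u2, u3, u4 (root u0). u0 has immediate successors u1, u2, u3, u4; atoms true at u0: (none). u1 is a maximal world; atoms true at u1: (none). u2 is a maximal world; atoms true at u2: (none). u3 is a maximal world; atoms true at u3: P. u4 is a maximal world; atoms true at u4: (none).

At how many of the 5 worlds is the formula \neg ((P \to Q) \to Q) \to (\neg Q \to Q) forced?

1

u0: does not force it — u0 \nVdash \neg ((P \to Q) \to Q) \to (\neg Q \to Q): at the accessible world u1, u1 \Vdash \neg ((P \to Q) \to Q) but u1 \nVdash \neg Q \to Q.
u1: does not force it — u1 \nVdash \neg ((P \to Q) \to Q) \to (\neg Q \to Q): already at u1 itself, u1 \Vdash \neg ((P \to Q) \to Q) but u1 \nVdash \neg Q \to Q.
u2: does not force it.
u3: forces it.
u4: does not force it.
Worlds forcing the formula: {u3}.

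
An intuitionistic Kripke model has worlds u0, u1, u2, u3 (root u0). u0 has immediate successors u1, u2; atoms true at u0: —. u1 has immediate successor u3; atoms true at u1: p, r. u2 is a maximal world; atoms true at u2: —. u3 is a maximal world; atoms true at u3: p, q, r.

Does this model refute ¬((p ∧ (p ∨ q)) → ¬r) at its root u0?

u0 ⊮ ¬((p ∧ (p ∨ q)) → ¬r) since u2 is accessible from u0 and u2 ⊩ (p ∧ (p ∨ q)) → ¬r.
u2 ⊩ (p ∧ (p ∨ q)) → ¬r vacuously: no world accessible from u2 forces the antecedent p ∧ (p ∨ q).
So the root u0 does not force ¬((p ∧ (p ∨ q)) → ¬r); the model is a countermodel.

Yes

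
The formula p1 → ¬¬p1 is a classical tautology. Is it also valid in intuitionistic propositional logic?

Yes

This is double-negation introduction, which is intuitionistically derivable.
If a world forces p1 then every accessible world forces p1 (persistence), so none forces ¬p1; hence ¬¬p1.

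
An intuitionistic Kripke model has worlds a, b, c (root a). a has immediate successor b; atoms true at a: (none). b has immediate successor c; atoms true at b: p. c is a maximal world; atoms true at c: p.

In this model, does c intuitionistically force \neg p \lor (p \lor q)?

c \Vdash \neg p \lor (p \lor q) via the disjunct p \lor q.

Yes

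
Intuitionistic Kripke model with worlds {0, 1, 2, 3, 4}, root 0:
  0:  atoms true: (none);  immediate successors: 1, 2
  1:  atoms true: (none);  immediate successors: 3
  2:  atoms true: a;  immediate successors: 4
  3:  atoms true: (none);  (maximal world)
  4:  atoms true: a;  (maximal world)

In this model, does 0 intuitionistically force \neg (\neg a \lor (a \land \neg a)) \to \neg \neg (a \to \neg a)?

0 \nVdash \neg (\neg a \lor (a \land \neg a)) \to \neg \neg (a \to \neg a): at the accessible world 2, 2 \Vdash \neg (\neg a \lor (a \land \neg a)) but 2 \nVdash \neg \neg (a \to \neg a).
2 \nVdash \neg \neg (a \to \neg a) since 2 is accessible from 2 and 2 \Vdash \neg (a \to \neg a).
2 \Vdash \neg (a \to \neg a): no world accessible from 2 forces a \to \neg a.

No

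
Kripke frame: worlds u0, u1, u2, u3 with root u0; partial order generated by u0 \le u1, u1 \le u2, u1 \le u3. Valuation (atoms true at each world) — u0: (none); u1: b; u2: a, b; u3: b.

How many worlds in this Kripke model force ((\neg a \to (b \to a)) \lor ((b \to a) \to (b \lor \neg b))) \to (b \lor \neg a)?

3

u0: does not force it — u0 \nVdash ((\neg a \to (b \to a)) \lor ((b \to a) \to (b \lor \neg b))) \to (b \lor \neg a): already at u0 itself, u0 \Vdash (\neg a \to (b \to a)) \lor ((b \to a) \to (b \lor \neg b)) but u0 \nVdash b \lor \neg a.
u1: forces it.
u2: forces it.
u3: forces it.
Worlds forcing the formula: {u1, u2, u3}.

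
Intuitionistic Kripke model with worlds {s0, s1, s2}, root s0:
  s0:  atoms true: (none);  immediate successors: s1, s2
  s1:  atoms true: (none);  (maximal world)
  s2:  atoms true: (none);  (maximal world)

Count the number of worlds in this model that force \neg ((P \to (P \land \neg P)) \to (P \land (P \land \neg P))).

3

s0: forces it.
s1: forces it.
s2: forces it.
Worlds forcing the formula: {s0, s1, s2}.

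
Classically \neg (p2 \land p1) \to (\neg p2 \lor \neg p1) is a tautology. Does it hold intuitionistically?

No

This is the constructively invalid direction of De Morgan's law for conjunction, which is not intuitionistically valid.
A Kripke countermodel: worlds w0, w1, w2; order generated by w0 \le w1, w0 \le w2; atoms true at each world — w0:{}; w1:{p2}; w2:{p1}.
w0 \nVdash \neg (p2 \land p1) \to (\neg p2 \lor \neg p1): already at w0 itself, w0 \Vdash \neg (p2 \land p1) but w0 \nVdash \neg p2 \lor \neg p1.
w0 \nVdash \neg p2 \lor \neg p1: neither disjunct is forced at w0.
w0 \nVdash \neg p2 since w1 is accessible from w0 and w1 \Vdash p2.
So the root w0 does not force the formula.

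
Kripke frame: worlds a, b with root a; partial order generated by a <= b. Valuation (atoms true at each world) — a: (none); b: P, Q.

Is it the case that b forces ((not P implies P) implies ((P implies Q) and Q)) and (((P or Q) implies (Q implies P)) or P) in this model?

Yes

b forces ((not P implies P) implies ((P implies Q) and Q)) and (((P or Q) implies (Q implies P)) or P) since b forces both conjuncts.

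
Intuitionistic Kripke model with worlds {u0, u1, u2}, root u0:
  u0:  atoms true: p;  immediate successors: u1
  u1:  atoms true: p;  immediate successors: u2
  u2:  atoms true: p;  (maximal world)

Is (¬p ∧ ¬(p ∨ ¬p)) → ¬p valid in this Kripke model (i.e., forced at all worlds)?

Yes

u0 ⊩ (¬p ∧ ¬(p ∨ ¬p)) → ¬p vacuously: no world accessible from u0 forces the antecedent ¬p ∧ ¬(p ∨ ¬p).
Since the root u0 forces (¬p ∧ ¬(p ∨ ¬p)) → ¬p and forcing is persistent (monotone upward), every world forces it.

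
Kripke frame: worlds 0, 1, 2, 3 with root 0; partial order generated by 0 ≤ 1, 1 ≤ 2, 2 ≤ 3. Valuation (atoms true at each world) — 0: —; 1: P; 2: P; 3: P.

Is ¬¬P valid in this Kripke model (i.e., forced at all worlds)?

0 ⊩ ¬¬P: no world accessible from 0 forces ¬P.
Since the root 0 forces ¬¬P and forcing is persistent (monotone upward), every world forces it.

Yes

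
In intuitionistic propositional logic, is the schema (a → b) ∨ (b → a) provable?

No

This is the Gödel–Dummett linearity axiom, which is not intuitionistically valid.
A Kripke countermodel: worlds 0, 1, 2; order generated by 0 ≤ 1, 0 ≤ 2; atoms true at each world — 0:{}; 1:{a}; 2:{b}.
0 ⊮ (a → b) ∨ (b → a): neither disjunct is forced at 0.
0 ⊮ a → b: at the accessible world 1, 1 ⊩ a but 1 ⊮ b.
1 lacks atom b, so 1 ⊮ b.
So the root 0 does not force the formula.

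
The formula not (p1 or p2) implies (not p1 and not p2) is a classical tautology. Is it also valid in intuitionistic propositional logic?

This is a constructively valid De Morgan direction (negated disjunction to conjunction of negations), which is intuitionistically derivable.
From not (p1 or p2): if p1 held then p1 or p2 would, contradiction — so not p1; similarly not p2.

Yes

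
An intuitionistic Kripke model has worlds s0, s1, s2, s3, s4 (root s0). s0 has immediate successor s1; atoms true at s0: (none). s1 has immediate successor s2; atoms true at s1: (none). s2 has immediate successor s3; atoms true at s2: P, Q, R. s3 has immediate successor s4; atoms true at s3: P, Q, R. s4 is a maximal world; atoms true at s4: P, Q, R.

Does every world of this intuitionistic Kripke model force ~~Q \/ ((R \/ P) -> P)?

s0 ||- ~~Q \/ ((R \/ P) -> P) via the disjunct ~~Q.
Since the root s0 forces ~~Q \/ ((R \/ P) -> P) and forcing is persistent (monotone upward), every world forces it.

Yes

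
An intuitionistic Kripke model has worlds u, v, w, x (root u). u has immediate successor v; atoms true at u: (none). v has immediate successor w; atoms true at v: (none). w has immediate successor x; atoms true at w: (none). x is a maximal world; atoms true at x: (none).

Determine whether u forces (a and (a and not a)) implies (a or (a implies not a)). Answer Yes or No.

Yes

u forces (a and (a and not a)) implies (a or (a implies not a)) vacuously: no world accessible from u forces the antecedent a and (a and not a).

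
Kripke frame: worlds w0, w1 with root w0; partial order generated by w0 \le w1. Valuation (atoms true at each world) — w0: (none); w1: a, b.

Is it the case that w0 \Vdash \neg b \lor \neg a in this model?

w0 \nVdash \neg b \lor \neg a: neither disjunct is forced at w0.
w0 \nVdash \neg b since w1 is accessible from w0 and w1 \Vdash b.

No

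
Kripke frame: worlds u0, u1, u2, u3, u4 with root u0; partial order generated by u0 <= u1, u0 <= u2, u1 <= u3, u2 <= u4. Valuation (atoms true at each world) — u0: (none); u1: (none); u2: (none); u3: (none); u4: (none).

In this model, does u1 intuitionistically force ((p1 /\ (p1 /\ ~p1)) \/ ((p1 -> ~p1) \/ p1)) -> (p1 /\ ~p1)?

u1 ||-/- ((p1 /\ (p1 /\ ~p1)) \/ ((p1 -> ~p1) \/ p1)) -> (p1 /\ ~p1): already at u1 itself, u1 ||- (p1 /\ (p1 /\ ~p1)) \/ ((p1 -> ~p1) \/ p1) but u1 ||-/- p1 /\ ~p1.
u1 ||-/- p1 /\ ~p1 since u1 fails p1.

No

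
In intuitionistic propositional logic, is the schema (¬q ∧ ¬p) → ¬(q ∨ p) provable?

Yes

This is a constructively valid De Morgan direction (conjunction of negations to negated disjunction), which is intuitionistically derivable.
If both ¬q and ¬p hold at a world, no accessible world forces q or forces p, so none forces q ∨ p.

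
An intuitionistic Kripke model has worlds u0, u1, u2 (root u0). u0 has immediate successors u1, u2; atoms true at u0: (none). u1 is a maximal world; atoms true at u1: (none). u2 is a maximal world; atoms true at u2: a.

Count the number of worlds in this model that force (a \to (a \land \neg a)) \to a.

u0: does not force it — u0 \nVdash (a \to (a \land \neg a)) \to a: at the accessible world u1, u1 \Vdash a \to (a \land \neg a) but u1 \nVdash a.
u1: does not force it.
u2: forces it.
Worlds forcing the formula: {u2}.

1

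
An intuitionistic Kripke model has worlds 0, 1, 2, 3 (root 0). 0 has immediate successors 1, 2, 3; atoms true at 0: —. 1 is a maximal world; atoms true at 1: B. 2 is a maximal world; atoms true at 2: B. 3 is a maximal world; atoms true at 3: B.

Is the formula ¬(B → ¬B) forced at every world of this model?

Yes

0 ⊩ ¬(B → ¬B): no world accessible from 0 forces B → ¬B.
Since the root 0 forces ¬(B → ¬B) and forcing is persistent (monotone upward), every world forces it.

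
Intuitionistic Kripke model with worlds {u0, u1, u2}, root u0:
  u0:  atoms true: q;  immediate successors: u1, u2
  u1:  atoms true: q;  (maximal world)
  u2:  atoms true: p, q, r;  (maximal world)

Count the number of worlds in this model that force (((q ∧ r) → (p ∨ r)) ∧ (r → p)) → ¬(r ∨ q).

0

u0: does not force it — u0 ⊮ (((q ∧ r) → (p ∨ r)) ∧ (r → p)) → ¬(r ∨ q): already at u0 itself, u0 ⊩ ((q ∧ r) → (p ∨ r)) ∧ (r → p) but u0 ⊮ ¬(r ∨ q).
u1: does not force it — u1 ⊮ (((q ∧ r) → (p ∨ r)) ∧ (r → p)) → ¬(r ∨ q): already at u1 itself, u1 ⊩ ((q ∧ r) → (p ∨ r)) ∧ (r → p) but u1 ⊮ ¬(r ∨ q).
u2: does not force it.
Worlds forcing the formula: { }.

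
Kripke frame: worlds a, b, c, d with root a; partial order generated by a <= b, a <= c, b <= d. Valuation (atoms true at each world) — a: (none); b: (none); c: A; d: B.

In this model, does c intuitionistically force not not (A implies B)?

No

c does not force not not (A implies B) since c is accessible from c and c forces not (A implies B).
c forces not (A implies B): no world accessible from c forces A implies B.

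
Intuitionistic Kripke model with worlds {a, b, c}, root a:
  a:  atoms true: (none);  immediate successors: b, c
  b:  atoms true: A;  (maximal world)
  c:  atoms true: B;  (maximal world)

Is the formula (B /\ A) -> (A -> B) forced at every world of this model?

a ||- (B /\ A) -> (A -> B) vacuously: no world accessible from a forces the antecedent B /\ A.
Since the root a forces (B /\ A) -> (A -> B) and forcing is persistent (monotone upward), every world forces it.

Yes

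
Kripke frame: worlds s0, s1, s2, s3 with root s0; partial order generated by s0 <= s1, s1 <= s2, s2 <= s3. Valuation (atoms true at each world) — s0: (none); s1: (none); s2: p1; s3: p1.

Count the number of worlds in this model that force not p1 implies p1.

s0: forces it.
s1: forces it.
s2: forces it.
s3: forces it.
Worlds forcing the formula: {s0, s1, s2, s3}.

4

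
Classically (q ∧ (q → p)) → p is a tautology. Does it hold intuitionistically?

Yes

This is modus ponens in implicational form, which is intuitionistically derivable.
If a world forces q and q → p, then applying the implication at that world (which is accessible from itself) gives p.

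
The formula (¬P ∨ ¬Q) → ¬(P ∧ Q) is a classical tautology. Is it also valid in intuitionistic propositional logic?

This is a constructively valid De Morgan direction (disjunction of negations to negated conjunction), which is intuitionistically derivable.
If ¬P holds at a world then no accessible world forces P, hence none forces P ∧ Q; likewise for ¬Q.

Yes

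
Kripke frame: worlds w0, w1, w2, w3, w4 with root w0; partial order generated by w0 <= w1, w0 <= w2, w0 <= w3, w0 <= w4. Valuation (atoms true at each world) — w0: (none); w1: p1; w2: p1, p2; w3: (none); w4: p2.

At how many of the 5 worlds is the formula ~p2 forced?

2

w0: does not force it — w0 ||-/- ~p2 since w2 is accessible from w0 and w2 ||- p2.
w1: forces it.
w2: does not force it.
w3: forces it.
w4: does not force it.
Worlds forcing the formula: {w1, w3}.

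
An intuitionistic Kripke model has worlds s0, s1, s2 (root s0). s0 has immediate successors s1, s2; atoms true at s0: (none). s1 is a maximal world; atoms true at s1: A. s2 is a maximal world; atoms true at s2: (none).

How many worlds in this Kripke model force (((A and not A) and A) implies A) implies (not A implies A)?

s0: does not force it — s0 does not force (((A and not A) and A) implies A) implies (not A implies A): already at s0 itself, s0 forces ((A and not A) and A) implies A but s0 does not force not A implies A.
s1: forces it.
s2: does not force it — s2 does not force (((A and not A) and A) implies A) implies (not A implies A): already at s2 itself, s2 forces ((A and not A) and A) implies A but s2 does not force not A implies A.
Worlds forcing the formula: {s1}.

1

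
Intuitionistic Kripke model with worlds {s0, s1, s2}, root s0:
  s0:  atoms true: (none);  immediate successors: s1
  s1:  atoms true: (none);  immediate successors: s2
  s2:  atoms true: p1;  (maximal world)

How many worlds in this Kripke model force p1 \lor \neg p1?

1

s0: does not force it — s0 \nVdash p1 \lor \neg p1: neither disjunct is forced at s0.
s1: does not force it.
s2: forces it.
Worlds forcing the formula: {s2}.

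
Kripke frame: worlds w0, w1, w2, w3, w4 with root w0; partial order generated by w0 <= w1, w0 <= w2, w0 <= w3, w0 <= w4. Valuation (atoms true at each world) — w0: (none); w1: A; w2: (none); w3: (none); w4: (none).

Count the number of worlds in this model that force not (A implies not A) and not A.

w0: does not force it — w0 does not force not (A implies not A) and not A since w0 fails not (A implies not A).
w1: does not force it — w1 does not force not (A implies not A) and not A since w1 fails not A.
w2: does not force it.
w3: does not force it.
w4: does not force it.
Worlds forcing the formula: { }.

0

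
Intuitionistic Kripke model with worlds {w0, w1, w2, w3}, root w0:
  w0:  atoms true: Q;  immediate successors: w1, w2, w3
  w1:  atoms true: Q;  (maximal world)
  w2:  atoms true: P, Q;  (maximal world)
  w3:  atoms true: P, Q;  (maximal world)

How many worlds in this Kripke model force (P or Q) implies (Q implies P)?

w0: does not force it — w0 does not force (P or Q) implies (Q implies P): already at w0 itself, w0 forces P or Q but w0 does not force Q implies P.
w1: does not force it.
w2: forces it.
w3: forces it.
Worlds forcing the formula: {w2, w3}.

2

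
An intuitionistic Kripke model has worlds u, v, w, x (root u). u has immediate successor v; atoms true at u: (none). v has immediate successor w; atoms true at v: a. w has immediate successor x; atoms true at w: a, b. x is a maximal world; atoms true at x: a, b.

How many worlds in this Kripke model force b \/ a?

3

u: does not force it — u ||-/- b \/ a: neither disjunct is forced at u.
v: forces it.
w: forces it.
x: forces it.
Worlds forcing the formula: {v, w, x}.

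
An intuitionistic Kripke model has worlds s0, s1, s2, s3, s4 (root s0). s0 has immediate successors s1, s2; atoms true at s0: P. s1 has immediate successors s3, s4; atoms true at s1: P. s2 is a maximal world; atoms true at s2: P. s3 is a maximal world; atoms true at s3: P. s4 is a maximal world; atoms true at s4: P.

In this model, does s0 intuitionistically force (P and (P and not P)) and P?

No

s0 does not force (P and (P and not P)) and P since s0 fails P and (P and not P).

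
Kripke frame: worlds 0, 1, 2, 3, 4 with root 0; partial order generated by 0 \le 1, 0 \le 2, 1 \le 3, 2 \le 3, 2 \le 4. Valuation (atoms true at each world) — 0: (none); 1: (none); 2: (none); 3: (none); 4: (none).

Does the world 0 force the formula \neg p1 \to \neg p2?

Yes

0 \Vdash \neg p1 \to \neg p2: every world accessible from 0 that forces \neg p1 (namely 0, 1, 2, 3, 4) also forces \neg p2.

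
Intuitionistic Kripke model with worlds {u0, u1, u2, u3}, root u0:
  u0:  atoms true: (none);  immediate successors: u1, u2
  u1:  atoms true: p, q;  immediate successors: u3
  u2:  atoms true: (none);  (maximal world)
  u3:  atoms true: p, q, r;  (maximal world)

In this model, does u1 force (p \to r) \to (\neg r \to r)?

u1 \Vdash (p \to r) \to (\neg r \to r): every world accessible from u1 that forces p \to r (namely u3) also forces \neg r \to r.

Yes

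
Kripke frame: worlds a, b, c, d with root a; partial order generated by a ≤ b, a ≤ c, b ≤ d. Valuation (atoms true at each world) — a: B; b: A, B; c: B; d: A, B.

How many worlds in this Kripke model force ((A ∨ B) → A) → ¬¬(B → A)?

a: forces it.
b: forces it.
c: forces it.
d: forces it.
Worlds forcing the formula: {a, b, c, d}.

4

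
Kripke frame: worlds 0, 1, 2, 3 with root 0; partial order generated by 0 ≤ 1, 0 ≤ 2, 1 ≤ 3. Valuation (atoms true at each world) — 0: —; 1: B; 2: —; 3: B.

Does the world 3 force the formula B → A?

3 ⊮ B → A: already at 3 itself, 3 ⊩ B but 3 ⊮ A.
3 lacks atom A, so 3 ⊮ A.

No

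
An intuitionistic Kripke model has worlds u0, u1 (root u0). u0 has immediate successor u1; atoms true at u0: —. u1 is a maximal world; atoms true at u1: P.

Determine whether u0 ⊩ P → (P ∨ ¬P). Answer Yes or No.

u0 ⊩ P → (P ∨ ¬P): every world accessible from u0 that forces P (namely u1) also forces P ∨ ¬P.

Yes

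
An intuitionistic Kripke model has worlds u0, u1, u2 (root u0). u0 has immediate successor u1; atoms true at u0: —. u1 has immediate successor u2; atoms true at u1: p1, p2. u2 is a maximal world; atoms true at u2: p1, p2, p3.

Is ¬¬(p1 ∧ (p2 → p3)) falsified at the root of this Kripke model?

u0 ⊩ ¬¬(p1 ∧ (p2 → p3)): no world accessible from u0 forces ¬(p1 ∧ (p2 → p3)).
So the root u0 forces ¬¬(p1 ∧ (p2 → p3)); the model is not a countermodel.

No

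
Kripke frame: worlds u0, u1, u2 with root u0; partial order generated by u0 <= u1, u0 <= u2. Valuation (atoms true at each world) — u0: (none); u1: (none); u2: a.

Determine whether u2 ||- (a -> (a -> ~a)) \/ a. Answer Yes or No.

u2 ||- (a -> (a -> ~a)) \/ a via the disjunct a.

Yes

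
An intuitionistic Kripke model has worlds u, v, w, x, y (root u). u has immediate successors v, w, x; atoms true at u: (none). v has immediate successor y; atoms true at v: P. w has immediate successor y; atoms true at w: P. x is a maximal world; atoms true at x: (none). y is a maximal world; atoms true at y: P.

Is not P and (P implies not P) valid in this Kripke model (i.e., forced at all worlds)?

Not every world: u does not force not P and (P implies not P).
u does not force not P and (P implies not P) since u fails not P.

No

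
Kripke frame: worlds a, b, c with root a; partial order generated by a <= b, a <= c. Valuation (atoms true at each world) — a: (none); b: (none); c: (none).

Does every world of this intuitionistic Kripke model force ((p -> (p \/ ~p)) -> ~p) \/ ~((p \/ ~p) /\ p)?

Yes

a ||- ((p -> (p \/ ~p)) -> ~p) \/ ~((p \/ ~p) /\ p) via the disjunct (p -> (p \/ ~p)) -> ~p.
Since the root a forces ((p -> (p \/ ~p)) -> ~p) \/ ~((p \/ ~p) /\ p) and forcing is persistent (monotone upward), every world forces it.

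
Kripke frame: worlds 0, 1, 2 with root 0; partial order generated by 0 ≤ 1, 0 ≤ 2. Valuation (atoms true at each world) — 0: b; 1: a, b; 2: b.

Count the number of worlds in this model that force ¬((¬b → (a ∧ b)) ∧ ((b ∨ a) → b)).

0: does not force it — 0 ⊮ ¬((¬b → (a ∧ b)) ∧ ((b ∨ a) → b)) since 0 is accessible from 0 and 0 ⊩ (¬b → (a ∧ b)) ∧ ((b ∨ a) → b).
1: does not force it.
2: does not force it.
Worlds forcing the formula: { }.

0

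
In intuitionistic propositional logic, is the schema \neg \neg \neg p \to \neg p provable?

Yes

This is triple-negation reduction, which is intuitionistically derivable.
Assume \neg \neg \neg p and suppose p. Then \neg \neg p (double-negation introduction), contradicting \neg \neg \neg p. So \neg p.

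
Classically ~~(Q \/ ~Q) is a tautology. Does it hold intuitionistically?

Yes

This is the double negation of excluded middle, which is intuitionistically derivable.
Assuming ~(Q \/ ~Q): from Q we'd get Q \/ ~Q, so ~Q; but then Q \/ ~Q again — contradiction. Hence ~~(Q \/ ~Q).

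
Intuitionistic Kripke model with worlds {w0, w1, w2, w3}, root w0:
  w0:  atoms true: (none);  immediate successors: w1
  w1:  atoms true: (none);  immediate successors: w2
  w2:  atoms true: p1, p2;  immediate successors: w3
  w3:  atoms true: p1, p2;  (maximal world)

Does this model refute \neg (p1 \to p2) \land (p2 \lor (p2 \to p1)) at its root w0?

w0 \nVdash \neg (p1 \to p2) \land (p2 \lor (p2 \to p1)) since w0 fails \neg (p1 \to p2).
So the root w0 does not force \neg (p1 \to p2) \land (p2 \lor (p2 \to p1)); the model is a countermodel.

Yes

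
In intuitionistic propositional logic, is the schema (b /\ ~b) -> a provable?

This is an instance of ex falso quodlibet, which is intuitionistically derivable.
No world can force both b and ~b, so the antecedent b /\ ~b is never forced and the implication holds vacuously at every world.

Yes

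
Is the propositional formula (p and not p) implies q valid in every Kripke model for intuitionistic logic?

This is an instance of ex falso quodlibet, which is intuitionistically derivable.
No world can force both p and not p, so the antecedent p and not p is never forced and the implication holds vacuously at every world.

Yes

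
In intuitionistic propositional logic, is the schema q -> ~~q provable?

This is double-negation introduction, which is intuitionistically derivable.
If a world forces q then every accessible world forces q (persistence), so none forces ~q; hence ~~q.

Yes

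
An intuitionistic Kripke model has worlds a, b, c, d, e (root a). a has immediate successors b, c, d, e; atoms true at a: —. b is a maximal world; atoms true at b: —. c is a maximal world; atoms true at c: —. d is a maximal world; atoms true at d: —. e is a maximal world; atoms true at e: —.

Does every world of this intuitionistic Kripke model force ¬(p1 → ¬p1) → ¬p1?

a ⊩ ¬(p1 → ¬p1) → ¬p1 vacuously: no world accessible from a forces the antecedent ¬(p1 → ¬p1).
Since the root a forces ¬(p1 → ¬p1) → ¬p1 and forcing is persistent (monotone upward), every world forces it.

Yes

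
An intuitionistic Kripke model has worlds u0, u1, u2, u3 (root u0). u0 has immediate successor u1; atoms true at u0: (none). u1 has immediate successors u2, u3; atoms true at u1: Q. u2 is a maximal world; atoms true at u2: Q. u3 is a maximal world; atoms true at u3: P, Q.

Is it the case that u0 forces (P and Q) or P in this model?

No

u0 does not force (P and Q) or P: neither disjunct is forced at u0.
u0 does not force P and Q since u0 fails P.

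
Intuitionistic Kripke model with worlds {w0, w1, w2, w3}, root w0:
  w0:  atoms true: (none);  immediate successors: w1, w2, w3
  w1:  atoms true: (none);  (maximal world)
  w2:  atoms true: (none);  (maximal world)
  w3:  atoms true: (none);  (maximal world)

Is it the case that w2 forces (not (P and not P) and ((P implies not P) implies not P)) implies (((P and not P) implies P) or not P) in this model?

w2 forces (not (P and not P) and ((P implies not P) implies not P)) implies (((P and not P) implies P) or not P): every world accessible from w2 that forces not (P and not P) and ((P implies not P) implies not P) (namely w2) also forces ((P and not P) implies P) or not P.

Yes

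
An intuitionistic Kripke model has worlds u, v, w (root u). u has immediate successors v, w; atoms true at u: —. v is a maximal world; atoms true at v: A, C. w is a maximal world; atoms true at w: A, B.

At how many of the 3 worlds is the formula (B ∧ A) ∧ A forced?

u: does not force it — u ⊮ (B ∧ A) ∧ A since u fails B ∧ A.
v: does not force it.
w: forces it.
Worlds forcing the formula: {w}.

1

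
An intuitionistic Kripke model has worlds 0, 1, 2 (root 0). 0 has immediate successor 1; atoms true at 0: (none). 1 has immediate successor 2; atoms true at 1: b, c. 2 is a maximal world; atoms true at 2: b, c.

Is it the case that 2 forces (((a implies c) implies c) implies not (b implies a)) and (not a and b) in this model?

Yes

2 forces (((a implies c) implies c) implies not (b implies a)) and (not a and b) since 2 forces both conjuncts.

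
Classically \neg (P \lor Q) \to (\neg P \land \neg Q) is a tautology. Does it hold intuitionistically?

Yes

This is a constructively valid De Morgan direction (negated disjunction to conjunction of negations), which is intuitionistically derivable.
From \neg (P \lor Q): if P held then P \lor Q would, contradiction — so \neg P; similarly \neg Q.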